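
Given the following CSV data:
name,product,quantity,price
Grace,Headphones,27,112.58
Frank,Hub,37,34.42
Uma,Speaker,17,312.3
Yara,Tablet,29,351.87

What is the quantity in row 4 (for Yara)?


Row 4: Yara
Column 'quantity' = 29

ANSWER: 29


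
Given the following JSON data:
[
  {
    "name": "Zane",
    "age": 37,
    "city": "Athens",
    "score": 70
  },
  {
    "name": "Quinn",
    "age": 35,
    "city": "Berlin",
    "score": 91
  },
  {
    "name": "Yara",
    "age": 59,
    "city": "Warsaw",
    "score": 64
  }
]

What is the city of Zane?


Looking up record where name = Zane
Record index: 0
Field 'city' = Athens

ANSWER: Athens


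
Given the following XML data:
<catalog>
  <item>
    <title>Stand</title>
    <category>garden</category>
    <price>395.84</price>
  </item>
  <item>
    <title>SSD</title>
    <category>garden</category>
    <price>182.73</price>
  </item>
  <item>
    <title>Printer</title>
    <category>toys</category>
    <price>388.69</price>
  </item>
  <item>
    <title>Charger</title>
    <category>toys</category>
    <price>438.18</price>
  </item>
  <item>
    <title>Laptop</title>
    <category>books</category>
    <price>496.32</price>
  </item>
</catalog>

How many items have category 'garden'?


Scanning <item> elements for <category>garden</category>:
  Item 1: Stand -> MATCH
  Item 2: SSD -> MATCH
Count: 2

ANSWER: 2


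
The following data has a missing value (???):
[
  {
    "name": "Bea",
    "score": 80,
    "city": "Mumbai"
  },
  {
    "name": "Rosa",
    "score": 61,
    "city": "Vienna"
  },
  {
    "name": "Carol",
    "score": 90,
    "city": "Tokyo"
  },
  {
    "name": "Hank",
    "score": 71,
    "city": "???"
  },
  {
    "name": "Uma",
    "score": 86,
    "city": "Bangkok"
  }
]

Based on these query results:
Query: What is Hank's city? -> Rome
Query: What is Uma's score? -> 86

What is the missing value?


The missing value is Hank's city
From query: Hank's city = Rome

ANSWER: Rome


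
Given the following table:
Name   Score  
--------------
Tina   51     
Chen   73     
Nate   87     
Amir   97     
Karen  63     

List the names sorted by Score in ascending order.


Sorting by Score (ascending):
  Tina: 51
  Karen: 63
  Chen: 73
  Nate: 87
  Amir: 97


ANSWER: Tina, Karen, Chen, Nate, Amir


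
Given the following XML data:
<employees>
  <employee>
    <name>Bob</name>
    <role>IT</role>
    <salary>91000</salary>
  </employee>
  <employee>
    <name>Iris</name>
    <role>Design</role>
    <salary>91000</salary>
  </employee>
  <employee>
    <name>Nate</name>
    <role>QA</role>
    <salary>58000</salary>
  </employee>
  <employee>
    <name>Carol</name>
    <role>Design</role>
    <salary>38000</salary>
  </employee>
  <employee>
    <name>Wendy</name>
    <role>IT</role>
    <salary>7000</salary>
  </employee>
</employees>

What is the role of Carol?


Searching for <employee> with <name>Carol</name>
Found at position 4
<role>Design</role>

ANSWER: Design


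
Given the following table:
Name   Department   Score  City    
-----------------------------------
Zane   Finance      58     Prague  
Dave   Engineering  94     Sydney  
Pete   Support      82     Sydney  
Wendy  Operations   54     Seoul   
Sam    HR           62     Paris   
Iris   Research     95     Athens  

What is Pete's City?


Row 3: Pete
City = Sydney

ANSWER: Sydney


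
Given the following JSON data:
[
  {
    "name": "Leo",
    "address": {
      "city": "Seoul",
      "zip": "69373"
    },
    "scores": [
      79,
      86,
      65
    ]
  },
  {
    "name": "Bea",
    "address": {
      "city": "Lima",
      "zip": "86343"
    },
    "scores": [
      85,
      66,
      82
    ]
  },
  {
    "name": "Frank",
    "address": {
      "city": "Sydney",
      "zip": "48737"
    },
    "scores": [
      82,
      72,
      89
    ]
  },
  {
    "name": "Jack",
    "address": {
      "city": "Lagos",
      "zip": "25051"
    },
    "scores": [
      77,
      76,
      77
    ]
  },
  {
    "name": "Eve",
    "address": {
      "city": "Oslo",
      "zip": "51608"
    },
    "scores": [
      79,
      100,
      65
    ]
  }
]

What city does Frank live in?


Path: records[2].address.city
Value: Sydney

ANSWER: Sydney


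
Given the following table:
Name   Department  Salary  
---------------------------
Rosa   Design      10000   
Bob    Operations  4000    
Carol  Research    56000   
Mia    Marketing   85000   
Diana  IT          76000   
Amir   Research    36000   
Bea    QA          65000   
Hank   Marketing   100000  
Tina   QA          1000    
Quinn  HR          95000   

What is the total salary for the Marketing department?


Marketing department members:
  Mia: 85000
  Hank: 100000
Total = 85000 + 100000 = 185000

ANSWER: 185000


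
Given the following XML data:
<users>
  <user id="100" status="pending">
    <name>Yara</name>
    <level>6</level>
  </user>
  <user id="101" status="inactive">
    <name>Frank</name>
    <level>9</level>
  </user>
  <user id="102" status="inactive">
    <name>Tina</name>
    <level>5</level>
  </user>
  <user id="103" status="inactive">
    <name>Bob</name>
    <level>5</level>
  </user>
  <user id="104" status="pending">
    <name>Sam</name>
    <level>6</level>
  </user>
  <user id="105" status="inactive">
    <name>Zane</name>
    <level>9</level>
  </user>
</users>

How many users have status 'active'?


Counting users with status='active':
Count: 0

ANSWER: 0


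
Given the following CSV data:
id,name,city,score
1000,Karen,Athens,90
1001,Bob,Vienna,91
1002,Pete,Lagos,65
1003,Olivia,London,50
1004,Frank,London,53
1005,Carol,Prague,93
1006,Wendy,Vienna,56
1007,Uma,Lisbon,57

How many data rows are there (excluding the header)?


Counting rows (excluding header):
Header: id,name,city,score
Data rows: 8

ANSWER: 8


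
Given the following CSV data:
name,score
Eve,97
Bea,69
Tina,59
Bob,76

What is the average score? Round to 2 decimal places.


Scores: 97, 69, 59, 76
Sum = 301
Count = 4
Average = 301 / 4 = 75.25

ANSWER: 75.25


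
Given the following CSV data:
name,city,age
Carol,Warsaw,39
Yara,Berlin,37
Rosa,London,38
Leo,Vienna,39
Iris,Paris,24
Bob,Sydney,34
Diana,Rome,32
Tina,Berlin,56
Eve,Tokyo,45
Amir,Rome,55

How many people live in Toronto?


Scanning city column for 'Toronto':
Total matches: 0

ANSWER: 0


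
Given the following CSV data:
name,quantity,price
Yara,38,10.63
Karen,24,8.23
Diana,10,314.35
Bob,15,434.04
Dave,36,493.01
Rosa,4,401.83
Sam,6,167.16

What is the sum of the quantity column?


Values in 'quantity' column:
  Row 1: 38
  Row 2: 24
  Row 3: 10
  Row 4: 15
  Row 5: 36
  Row 6: 4
  Row 7: 6
Sum = 38 + 24 + 10 + 15 + 36 + 4 + 6 = 133

ANSWER: 133


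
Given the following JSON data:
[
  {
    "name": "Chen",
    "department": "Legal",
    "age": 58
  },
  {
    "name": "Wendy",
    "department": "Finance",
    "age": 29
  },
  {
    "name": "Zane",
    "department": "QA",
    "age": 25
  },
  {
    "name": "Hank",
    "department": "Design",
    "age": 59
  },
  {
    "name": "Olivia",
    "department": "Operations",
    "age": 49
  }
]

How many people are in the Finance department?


Scanning records for department = Finance
  Record 1: Wendy
Count: 1

ANSWER: 1


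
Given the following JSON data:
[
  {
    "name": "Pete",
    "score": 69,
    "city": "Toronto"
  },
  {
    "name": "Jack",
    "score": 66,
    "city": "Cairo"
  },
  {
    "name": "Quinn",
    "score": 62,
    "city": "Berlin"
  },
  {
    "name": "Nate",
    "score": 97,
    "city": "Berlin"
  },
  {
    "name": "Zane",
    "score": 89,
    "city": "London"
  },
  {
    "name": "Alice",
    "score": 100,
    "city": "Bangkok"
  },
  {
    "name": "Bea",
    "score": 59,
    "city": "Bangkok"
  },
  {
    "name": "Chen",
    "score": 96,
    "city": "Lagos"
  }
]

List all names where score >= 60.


Filtering records where score >= 60:
  Pete (score=69) -> YES
  Jack (score=66) -> YES
  Quinn (score=62) -> YES
  Nate (score=97) -> YES
  Zane (score=89) -> YES
  Alice (score=100) -> YES
  Bea (score=59) -> no
  Chen (score=96) -> YES


ANSWER: Pete, Jack, Quinn, Nate, Zane, Alice, Chen


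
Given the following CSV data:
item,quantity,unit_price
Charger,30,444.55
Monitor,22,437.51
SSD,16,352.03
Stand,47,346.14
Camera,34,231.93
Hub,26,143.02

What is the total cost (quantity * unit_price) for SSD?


Row: SSD
quantity = 16
unit_price = 352.03
total = 16 * 352.03 = 5632.48

ANSWER: 5632.48


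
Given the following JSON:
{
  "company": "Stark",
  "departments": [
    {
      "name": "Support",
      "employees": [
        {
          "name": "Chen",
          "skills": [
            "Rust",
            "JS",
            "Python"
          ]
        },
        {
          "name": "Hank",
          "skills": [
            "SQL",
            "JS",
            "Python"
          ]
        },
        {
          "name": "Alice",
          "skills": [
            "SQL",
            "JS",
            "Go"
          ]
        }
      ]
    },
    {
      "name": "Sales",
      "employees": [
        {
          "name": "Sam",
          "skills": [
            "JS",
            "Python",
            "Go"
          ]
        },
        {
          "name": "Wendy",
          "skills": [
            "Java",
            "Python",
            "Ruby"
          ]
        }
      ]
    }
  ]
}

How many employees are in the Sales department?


Path: departments[1].employees
Count: 2

ANSWER: 2


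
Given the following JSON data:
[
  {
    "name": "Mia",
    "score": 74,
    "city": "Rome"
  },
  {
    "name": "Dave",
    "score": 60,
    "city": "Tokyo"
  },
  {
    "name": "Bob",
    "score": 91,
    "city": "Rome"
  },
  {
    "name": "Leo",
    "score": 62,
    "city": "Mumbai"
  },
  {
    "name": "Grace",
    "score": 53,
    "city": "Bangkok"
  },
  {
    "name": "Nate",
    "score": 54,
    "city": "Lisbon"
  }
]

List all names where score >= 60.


Filtering records where score >= 60:
  Mia (score=74) -> YES
  Dave (score=60) -> YES
  Bob (score=91) -> YES
  Leo (score=62) -> YES
  Grace (score=53) -> no
  Nate (score=54) -> no


ANSWER: Mia, Dave, Bob, Leo


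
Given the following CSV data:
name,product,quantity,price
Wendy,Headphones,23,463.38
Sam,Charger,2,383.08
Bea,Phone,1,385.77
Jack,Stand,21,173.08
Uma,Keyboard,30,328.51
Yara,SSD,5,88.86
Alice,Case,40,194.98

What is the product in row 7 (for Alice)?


Row 7: Alice
Column 'product' = Case

ANSWER: Case


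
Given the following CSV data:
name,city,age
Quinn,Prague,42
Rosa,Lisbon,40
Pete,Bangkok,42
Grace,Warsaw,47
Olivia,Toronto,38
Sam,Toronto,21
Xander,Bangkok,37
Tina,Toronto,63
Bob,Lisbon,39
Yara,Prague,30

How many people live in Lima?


Scanning city column for 'Lima':
Total matches: 0

ANSWER: 0


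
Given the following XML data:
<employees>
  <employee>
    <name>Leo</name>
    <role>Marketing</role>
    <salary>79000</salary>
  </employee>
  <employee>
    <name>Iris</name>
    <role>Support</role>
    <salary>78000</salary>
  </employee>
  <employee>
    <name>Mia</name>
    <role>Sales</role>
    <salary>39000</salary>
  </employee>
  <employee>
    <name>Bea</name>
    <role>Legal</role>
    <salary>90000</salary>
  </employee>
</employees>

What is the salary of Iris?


Searching for <employee> with <name>Iris</name>
Found at position 2
<salary>78000</salary>

ANSWER: 78000


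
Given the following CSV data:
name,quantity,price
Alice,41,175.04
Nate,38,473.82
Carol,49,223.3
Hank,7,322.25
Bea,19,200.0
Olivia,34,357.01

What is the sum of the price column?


Values in 'price' column:
  Row 1: 175.04
  Row 2: 473.82
  Row 3: 223.3
  Row 4: 322.25
  Row 5: 200.0
  Row 6: 357.01
Sum = 175.04 + 473.82 + 223.3 + 322.25 + 200.0 + 357.01 = 1751.42

ANSWER: 1751.42


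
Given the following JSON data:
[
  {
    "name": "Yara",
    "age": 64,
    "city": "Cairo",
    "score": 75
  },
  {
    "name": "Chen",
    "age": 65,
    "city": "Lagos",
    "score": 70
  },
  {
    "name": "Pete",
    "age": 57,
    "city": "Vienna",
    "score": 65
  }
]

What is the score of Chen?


Looking up record where name = Chen
Record index: 1
Field 'score' = 70

ANSWER: 70


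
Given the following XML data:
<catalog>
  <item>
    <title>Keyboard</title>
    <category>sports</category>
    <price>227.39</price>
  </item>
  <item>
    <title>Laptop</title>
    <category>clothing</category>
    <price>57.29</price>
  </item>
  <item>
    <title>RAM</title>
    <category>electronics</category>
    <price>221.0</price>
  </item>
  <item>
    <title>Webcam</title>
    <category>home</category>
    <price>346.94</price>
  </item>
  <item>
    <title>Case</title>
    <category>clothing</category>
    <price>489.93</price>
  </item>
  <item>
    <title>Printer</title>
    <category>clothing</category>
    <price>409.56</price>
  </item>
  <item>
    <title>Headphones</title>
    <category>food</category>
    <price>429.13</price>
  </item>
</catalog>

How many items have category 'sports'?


Scanning <item> elements for <category>sports</category>:
  Item 1: Keyboard -> MATCH
Count: 1

ANSWER: 1


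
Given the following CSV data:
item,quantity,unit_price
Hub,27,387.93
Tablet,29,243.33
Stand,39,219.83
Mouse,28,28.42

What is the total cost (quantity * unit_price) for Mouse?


Row: Mouse
quantity = 28
unit_price = 28.42
total = 28 * 28.42 = 795.76

ANSWER: 795.76


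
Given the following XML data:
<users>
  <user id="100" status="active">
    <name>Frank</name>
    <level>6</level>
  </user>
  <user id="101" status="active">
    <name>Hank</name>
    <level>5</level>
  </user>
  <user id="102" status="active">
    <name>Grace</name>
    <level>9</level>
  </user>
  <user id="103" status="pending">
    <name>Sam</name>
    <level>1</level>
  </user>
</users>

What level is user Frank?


Finding user: Frank
<level>6</level>

ANSWER: 6


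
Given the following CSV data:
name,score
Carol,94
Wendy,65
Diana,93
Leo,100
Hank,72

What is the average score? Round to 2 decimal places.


Scores: 94, 65, 93, 100, 72
Sum = 424
Count = 5
Average = 424 / 5 = 84.80

ANSWER: 84.80


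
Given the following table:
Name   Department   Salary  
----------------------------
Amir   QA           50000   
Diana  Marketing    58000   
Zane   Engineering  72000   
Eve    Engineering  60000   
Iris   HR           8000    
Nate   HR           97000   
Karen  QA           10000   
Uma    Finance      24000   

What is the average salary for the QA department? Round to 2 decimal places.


QA department members:
  Amir: 50000
  Karen: 10000
Sum = 60000
Count = 2
Average = 60000 / 2 = 30000.00

ANSWER: 30000.00


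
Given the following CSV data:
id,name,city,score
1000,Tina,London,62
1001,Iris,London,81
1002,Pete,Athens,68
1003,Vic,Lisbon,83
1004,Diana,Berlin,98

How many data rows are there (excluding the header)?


Counting rows (excluding header):
Header: id,name,city,score
Data rows: 5

ANSWER: 5


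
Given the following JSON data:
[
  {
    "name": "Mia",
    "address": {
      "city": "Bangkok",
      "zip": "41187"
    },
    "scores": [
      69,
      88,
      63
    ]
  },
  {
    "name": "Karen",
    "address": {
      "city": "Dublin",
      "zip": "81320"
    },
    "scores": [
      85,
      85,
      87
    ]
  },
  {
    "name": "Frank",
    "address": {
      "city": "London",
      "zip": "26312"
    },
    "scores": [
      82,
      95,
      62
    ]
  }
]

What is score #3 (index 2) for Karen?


Path: records[1].scores[2]
Value: 87

ANSWER: 87


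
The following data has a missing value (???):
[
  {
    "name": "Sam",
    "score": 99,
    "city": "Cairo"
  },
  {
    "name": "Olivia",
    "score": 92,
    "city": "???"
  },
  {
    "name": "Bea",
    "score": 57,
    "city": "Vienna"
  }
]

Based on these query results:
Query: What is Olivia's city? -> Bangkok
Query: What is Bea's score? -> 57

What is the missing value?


The missing value is Olivia's city
From query: Olivia's city = Bangkok

ANSWER: Bangkok


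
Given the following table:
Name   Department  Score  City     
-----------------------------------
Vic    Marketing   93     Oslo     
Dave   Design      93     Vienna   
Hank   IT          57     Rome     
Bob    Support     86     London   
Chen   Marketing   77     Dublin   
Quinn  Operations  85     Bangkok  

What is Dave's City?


Row 2: Dave
City = Vienna

ANSWER: Vienna


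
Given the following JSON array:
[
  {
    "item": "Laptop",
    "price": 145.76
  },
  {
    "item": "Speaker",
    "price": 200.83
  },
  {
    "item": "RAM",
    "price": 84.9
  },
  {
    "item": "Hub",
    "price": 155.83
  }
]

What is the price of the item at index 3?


Array index 3 -> Hub
price = 155.83

ANSWER: 155.83


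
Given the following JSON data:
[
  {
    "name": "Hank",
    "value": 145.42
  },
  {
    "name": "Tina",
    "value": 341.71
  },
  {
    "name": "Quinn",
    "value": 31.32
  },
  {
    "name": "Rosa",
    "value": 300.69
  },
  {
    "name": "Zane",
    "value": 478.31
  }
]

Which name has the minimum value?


Comparing values:
  Hank: 145.42
  Tina: 341.71
  Quinn: 31.32
  Rosa: 300.69
  Zane: 478.31
Minimum: Quinn (31.32)

ANSWER: Quinn


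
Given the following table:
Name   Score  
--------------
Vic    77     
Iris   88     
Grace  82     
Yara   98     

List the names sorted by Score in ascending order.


Sorting by Score (ascending):
  Vic: 77
  Grace: 82
  Iris: 88
  Yara: 98


ANSWER: Vic, Grace, Iris, Yara


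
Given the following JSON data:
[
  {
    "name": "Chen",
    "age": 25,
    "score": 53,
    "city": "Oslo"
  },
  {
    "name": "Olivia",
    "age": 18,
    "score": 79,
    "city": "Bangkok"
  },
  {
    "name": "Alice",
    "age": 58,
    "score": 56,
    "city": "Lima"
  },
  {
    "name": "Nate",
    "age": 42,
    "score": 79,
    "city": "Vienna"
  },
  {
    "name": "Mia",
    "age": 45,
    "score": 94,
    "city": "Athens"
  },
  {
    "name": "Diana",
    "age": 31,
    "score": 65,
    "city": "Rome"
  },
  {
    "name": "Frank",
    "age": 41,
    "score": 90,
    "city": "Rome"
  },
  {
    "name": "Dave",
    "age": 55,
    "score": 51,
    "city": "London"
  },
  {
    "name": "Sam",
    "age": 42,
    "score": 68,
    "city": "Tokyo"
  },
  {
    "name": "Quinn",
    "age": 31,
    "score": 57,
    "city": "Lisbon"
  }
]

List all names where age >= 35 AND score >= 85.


Checking both conditions:
  Chen (age=25, score=53) -> no
  Olivia (age=18, score=79) -> no
  Alice (age=58, score=56) -> no
  Nate (age=42, score=79) -> no
  Mia (age=45, score=94) -> YES
  Diana (age=31, score=65) -> no
  Frank (age=41, score=90) -> YES
  Dave (age=55, score=51) -> no
  Sam (age=42, score=68) -> no
  Quinn (age=31, score=57) -> no


ANSWER: Mia, Frank


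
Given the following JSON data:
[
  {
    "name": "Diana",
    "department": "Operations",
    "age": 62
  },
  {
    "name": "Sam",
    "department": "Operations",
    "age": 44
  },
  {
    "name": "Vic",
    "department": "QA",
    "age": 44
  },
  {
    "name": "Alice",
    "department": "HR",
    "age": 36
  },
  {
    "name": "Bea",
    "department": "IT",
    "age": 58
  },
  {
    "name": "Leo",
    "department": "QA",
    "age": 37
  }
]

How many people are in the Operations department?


Scanning records for department = Operations
  Record 0: Diana
  Record 1: Sam
Count: 2

ANSWER: 2


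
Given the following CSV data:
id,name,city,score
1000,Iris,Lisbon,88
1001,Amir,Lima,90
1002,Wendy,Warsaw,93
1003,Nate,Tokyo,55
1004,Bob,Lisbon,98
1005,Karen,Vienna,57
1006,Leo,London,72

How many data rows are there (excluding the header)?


Counting rows (excluding header):
Header: id,name,city,score
Data rows: 7

ANSWER: 7


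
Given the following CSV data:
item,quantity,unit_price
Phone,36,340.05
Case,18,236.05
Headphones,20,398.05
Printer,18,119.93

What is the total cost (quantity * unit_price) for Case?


Row: Case
quantity = 18
unit_price = 236.05
total = 18 * 236.05 = 4248.9

ANSWER: 4248.9


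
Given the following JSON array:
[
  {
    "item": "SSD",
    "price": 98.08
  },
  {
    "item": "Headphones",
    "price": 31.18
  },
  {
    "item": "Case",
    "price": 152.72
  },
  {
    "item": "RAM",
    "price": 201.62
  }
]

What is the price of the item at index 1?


Array index 1 -> Headphones
price = 31.18

ANSWER: 31.18


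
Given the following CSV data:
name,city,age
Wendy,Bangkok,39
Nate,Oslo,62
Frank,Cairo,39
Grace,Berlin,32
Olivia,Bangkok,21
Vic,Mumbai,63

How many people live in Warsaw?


Scanning city column for 'Warsaw':
Total matches: 0

ANSWER: 0


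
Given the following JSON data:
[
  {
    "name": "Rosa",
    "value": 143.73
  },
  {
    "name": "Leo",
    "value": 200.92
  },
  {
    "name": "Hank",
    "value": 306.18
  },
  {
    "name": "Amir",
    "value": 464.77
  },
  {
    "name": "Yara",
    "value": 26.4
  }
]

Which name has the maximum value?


Comparing values:
  Rosa: 143.73
  Leo: 200.92
  Hank: 306.18
  Amir: 464.77
  Yara: 26.4
Maximum: Amir (464.77)

ANSWER: Amir


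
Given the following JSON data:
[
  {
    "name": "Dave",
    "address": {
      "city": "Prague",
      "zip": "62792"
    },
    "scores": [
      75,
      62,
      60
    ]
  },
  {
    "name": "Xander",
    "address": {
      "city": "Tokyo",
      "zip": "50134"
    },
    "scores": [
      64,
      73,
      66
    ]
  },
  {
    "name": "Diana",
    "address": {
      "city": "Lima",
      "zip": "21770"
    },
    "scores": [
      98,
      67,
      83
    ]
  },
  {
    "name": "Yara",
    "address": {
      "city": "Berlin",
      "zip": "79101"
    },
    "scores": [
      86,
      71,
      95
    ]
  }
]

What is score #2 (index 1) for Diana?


Path: records[2].scores[1]
Value: 67

ANSWER: 67


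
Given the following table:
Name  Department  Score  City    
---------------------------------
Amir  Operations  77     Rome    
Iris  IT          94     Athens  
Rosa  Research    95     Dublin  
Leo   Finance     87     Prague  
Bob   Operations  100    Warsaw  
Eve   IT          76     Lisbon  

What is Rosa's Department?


Row 3: Rosa
Department = Research

ANSWER: Research


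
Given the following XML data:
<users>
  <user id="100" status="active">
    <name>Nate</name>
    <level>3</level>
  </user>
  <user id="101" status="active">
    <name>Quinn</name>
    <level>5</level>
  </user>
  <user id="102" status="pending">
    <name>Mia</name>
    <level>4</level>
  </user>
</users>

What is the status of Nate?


Finding user with name = Nate
user id="100" status="active"

ANSWER: active


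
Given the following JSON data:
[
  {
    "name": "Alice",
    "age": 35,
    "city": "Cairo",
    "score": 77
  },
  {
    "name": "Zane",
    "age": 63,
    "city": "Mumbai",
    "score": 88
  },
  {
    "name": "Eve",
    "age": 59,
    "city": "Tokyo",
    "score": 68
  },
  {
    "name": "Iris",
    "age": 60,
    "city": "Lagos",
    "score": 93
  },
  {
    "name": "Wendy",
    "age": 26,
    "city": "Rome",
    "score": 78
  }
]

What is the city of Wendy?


Looking up record where name = Wendy
Record index: 4
Field 'city' = Rome

ANSWER: Rome


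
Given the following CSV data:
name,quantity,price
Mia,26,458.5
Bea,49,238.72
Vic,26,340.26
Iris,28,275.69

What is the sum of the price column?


Values in 'price' column:
  Row 1: 458.5
  Row 2: 238.72
  Row 3: 340.26
  Row 4: 275.69
Sum = 458.5 + 238.72 + 340.26 + 275.69 = 1313.17

ANSWER: 1313.17


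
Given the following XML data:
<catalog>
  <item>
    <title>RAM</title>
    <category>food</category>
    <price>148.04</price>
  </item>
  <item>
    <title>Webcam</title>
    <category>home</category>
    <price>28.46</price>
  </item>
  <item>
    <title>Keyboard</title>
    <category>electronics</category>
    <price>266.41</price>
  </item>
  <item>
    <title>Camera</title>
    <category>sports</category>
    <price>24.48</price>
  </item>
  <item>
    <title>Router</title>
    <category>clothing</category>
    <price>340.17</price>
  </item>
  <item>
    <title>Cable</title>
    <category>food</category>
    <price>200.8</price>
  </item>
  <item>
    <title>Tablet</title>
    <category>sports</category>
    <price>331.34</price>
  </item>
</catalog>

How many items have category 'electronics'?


Scanning <item> elements for <category>electronics</category>:
  Item 3: Keyboard -> MATCH
Count: 1

ANSWER: 1


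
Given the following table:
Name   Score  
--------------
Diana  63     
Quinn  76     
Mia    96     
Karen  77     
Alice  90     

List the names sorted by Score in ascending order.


Sorting by Score (ascending):
  Diana: 63
  Quinn: 76
  Karen: 77
  Alice: 90
  Mia: 96


ANSWER: Diana, Quinn, Karen, Alice, Mia


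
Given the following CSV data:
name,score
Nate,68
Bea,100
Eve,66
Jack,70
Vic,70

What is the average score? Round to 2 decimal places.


Scores: 68, 100, 66, 70, 70
Sum = 374
Count = 5
Average = 374 / 5 = 74.80

ANSWER: 74.80


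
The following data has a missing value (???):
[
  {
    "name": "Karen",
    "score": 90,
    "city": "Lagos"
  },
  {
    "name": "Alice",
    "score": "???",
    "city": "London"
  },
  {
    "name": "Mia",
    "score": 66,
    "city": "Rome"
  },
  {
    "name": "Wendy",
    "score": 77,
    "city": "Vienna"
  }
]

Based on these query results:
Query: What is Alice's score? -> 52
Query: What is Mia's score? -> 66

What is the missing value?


The missing value is Alice's score
From query: Alice's score = 52

ANSWER: 52


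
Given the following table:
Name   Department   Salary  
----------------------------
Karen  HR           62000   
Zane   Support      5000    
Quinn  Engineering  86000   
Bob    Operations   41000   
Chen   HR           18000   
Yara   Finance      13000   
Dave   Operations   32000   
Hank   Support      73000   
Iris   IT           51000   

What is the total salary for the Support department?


Support department members:
  Zane: 5000
  Hank: 73000
Total = 5000 + 73000 = 78000

ANSWER: 78000


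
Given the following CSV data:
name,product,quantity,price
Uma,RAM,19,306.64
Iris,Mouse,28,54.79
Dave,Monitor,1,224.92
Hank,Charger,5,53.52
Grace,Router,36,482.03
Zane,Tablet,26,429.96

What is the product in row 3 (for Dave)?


Row 3: Dave
Column 'product' = Monitor

ANSWER: Monitor


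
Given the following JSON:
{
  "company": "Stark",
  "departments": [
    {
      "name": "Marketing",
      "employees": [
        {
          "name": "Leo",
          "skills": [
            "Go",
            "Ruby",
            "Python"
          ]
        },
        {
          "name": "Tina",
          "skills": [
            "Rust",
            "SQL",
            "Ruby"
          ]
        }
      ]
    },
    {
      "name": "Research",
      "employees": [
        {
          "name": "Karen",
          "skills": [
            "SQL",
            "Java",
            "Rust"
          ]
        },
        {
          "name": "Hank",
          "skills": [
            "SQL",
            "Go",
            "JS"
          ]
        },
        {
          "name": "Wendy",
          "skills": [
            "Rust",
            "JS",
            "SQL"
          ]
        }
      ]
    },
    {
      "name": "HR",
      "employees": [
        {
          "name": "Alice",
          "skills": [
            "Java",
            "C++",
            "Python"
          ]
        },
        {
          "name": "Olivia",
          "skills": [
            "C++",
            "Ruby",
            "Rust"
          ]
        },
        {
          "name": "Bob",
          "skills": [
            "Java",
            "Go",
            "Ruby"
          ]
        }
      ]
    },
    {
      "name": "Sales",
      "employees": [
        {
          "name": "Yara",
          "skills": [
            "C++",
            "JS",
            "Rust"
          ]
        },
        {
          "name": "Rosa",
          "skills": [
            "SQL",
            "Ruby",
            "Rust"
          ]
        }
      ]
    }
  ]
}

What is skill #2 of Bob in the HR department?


Path: departments[2].employees[2].skills[1]
Value: Go

ANSWER: Go


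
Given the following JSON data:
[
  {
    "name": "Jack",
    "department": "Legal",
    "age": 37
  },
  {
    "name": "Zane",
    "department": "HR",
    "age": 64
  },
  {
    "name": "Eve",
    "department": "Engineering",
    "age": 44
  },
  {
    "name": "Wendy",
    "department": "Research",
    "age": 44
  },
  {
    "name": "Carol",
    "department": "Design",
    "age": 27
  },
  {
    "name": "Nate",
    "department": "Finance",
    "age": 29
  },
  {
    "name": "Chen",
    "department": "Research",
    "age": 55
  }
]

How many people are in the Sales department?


Scanning records for department = Sales
  No matches found
Count: 0

ANSWER: 0


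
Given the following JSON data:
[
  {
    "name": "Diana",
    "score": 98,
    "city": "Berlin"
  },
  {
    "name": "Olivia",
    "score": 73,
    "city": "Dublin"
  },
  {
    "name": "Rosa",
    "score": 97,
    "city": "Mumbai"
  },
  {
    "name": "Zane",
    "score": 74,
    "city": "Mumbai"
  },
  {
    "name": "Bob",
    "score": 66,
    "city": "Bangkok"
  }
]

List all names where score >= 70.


Filtering records where score >= 70:
  Diana (score=98) -> YES
  Olivia (score=73) -> YES
  Rosa (score=97) -> YES
  Zane (score=74) -> YES
  Bob (score=66) -> no


ANSWER: Diana, Olivia, Rosa, Zane


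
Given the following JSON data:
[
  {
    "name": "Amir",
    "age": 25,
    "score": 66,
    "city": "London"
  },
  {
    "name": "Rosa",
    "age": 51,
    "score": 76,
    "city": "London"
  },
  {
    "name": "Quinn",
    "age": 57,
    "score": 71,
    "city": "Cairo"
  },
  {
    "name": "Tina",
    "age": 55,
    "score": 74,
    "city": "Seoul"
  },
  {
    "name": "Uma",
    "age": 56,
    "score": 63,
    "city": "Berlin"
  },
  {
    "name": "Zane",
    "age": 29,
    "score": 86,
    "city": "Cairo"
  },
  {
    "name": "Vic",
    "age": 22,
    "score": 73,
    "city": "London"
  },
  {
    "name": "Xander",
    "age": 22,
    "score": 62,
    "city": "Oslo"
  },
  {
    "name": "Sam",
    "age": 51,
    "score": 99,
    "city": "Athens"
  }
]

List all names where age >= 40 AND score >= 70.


Checking both conditions:
  Amir (age=25, score=66) -> no
  Rosa (age=51, score=76) -> YES
  Quinn (age=57, score=71) -> YES
  Tina (age=55, score=74) -> YES
  Uma (age=56, score=63) -> no
  Zane (age=29, score=86) -> no
  Vic (age=22, score=73) -> no
  Xander (age=22, score=62) -> no
  Sam (age=51, score=99) -> YES


ANSWER: Rosa, Quinn, Tina, Sam


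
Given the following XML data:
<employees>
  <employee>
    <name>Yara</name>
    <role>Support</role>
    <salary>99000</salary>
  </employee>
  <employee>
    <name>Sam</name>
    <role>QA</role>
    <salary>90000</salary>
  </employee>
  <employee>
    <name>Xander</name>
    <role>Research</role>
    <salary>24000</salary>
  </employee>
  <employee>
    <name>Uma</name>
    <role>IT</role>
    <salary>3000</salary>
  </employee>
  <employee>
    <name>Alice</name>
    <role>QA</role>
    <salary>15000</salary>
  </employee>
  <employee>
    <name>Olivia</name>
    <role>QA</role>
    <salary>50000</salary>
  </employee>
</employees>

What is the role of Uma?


Searching for <employee> with <name>Uma</name>
Found at position 4
<role>IT</role>

ANSWER: IT


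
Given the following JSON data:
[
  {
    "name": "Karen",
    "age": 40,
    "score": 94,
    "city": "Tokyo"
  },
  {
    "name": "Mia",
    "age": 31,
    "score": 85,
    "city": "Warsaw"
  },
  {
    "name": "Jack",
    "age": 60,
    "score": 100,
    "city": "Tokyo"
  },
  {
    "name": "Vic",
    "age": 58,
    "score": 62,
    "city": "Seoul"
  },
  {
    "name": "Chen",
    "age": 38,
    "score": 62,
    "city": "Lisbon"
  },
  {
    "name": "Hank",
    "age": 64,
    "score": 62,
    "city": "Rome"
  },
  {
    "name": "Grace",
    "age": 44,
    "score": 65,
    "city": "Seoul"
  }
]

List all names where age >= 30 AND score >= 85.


Checking both conditions:
  Karen (age=40, score=94) -> YES
  Mia (age=31, score=85) -> YES
  Jack (age=60, score=100) -> YES
  Vic (age=58, score=62) -> no
  Chen (age=38, score=62) -> no
  Hank (age=64, score=62) -> no
  Grace (age=44, score=65) -> no


ANSWER: Karen, Mia, Jack


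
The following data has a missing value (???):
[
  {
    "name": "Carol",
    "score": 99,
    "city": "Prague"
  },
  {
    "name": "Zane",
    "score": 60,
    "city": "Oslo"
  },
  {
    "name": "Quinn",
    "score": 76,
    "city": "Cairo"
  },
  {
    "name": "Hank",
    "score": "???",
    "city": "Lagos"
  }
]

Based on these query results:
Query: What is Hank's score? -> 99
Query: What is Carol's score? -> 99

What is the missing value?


The missing value is Hank's score
From query: Hank's score = 99

ANSWER: 99


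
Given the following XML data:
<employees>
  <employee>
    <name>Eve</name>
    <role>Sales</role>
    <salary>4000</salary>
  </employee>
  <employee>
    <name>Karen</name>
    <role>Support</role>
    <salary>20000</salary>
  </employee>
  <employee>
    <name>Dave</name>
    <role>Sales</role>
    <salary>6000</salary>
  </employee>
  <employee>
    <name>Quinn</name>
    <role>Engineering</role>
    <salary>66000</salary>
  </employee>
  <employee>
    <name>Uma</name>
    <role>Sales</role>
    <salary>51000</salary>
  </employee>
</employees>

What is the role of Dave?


Searching for <employee> with <name>Dave</name>
Found at position 3
<role>Sales</role>

ANSWER: Sales


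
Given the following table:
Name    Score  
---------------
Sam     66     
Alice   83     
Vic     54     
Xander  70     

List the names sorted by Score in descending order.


Sorting by Score (descending):
  Alice: 83
  Xander: 70
  Sam: 66
  Vic: 54


ANSWER: Alice, Xander, Sam, Vic


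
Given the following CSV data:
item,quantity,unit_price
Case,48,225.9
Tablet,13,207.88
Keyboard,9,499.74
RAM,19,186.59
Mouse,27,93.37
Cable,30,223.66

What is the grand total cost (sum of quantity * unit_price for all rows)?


Computing row totals:
  Case: 48 * 225.9 = 10843.2
  Tablet: 13 * 207.88 = 2702.44
  Keyboard: 9 * 499.74 = 4497.66
  RAM: 19 * 186.59 = 3545.21
  Mouse: 27 * 93.37 = 2520.99
  Cable: 30 * 223.66 = 6709.8
Grand total = 10843.2 + 2702.44 + 4497.66 + 3545.21 + 2520.99 + 6709.8 = 30819.3

ANSWER: 30819.3


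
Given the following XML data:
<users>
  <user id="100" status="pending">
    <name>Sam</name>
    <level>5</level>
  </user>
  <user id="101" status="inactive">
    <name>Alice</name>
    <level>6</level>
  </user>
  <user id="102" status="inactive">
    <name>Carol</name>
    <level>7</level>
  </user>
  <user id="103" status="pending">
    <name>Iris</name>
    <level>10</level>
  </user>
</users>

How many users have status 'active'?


Counting users with status='active':
Count: 0

ANSWER: 0


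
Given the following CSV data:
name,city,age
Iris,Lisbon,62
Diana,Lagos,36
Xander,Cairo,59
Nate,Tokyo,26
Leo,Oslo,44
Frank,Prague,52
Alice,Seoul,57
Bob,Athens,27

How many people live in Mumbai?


Scanning city column for 'Mumbai':
Total matches: 0

ANSWER: 0


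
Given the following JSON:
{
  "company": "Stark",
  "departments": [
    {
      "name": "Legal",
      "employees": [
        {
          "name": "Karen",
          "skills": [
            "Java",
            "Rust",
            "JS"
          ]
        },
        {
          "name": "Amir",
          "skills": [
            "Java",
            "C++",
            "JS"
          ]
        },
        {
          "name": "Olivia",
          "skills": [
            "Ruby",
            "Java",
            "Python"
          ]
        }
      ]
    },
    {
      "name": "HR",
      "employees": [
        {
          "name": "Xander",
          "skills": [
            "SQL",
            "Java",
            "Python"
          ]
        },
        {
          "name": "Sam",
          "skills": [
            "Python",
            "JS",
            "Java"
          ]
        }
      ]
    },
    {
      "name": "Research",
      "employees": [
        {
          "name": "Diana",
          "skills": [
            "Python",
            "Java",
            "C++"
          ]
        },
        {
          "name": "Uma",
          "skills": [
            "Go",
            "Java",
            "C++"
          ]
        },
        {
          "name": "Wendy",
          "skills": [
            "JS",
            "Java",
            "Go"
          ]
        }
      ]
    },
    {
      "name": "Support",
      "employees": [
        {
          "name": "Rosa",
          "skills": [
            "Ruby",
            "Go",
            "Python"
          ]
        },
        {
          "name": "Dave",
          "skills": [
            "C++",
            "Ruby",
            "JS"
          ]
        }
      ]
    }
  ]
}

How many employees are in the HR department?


Path: departments[1].employees
Count: 2

ANSWER: 2


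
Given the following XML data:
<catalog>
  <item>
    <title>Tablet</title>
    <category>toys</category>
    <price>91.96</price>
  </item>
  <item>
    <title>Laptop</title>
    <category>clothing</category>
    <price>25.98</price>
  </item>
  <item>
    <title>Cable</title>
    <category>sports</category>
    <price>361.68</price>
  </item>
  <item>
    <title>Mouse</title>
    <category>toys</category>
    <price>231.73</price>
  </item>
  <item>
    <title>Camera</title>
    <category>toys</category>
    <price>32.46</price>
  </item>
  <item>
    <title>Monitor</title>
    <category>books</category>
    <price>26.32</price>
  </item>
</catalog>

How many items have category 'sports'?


Scanning <item> elements for <category>sports</category>:
  Item 3: Cable -> MATCH
Count: 1

ANSWER: 1


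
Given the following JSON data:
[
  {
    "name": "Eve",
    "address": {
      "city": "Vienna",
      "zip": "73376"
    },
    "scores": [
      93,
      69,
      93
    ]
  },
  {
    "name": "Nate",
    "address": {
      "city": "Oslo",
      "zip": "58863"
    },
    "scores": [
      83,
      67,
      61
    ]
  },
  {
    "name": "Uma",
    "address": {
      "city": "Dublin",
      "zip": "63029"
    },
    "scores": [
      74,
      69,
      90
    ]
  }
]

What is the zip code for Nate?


Path: records[1].address.zip
Value: 58863

ANSWER: 58863


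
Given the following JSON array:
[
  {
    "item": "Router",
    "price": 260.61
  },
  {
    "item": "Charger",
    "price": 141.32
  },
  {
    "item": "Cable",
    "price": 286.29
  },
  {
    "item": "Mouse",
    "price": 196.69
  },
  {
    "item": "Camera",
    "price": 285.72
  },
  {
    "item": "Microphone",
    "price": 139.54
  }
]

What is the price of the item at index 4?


Array index 4 -> Camera
price = 285.72

ANSWER: 285.72


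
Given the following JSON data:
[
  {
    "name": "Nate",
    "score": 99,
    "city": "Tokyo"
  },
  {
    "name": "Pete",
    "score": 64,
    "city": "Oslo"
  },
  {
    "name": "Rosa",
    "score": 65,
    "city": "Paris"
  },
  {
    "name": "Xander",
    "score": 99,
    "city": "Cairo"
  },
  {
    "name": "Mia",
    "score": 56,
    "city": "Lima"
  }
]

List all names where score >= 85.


Filtering records where score >= 85:
  Nate (score=99) -> YES
  Pete (score=64) -> no
  Rosa (score=65) -> no
  Xander (score=99) -> YES
  Mia (score=56) -> no


ANSWER: Nate, Xander


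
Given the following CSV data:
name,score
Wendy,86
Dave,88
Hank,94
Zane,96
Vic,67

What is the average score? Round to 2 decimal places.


Scores: 86, 88, 94, 96, 67
Sum = 431
Count = 5
Average = 431 / 5 = 86.20

ANSWER: 86.20


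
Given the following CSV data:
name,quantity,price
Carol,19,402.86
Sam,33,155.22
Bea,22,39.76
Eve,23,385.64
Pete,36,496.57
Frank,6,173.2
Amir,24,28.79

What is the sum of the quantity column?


Values in 'quantity' column:
  Row 1: 19
  Row 2: 33
  Row 3: 22
  Row 4: 23
  Row 5: 36
  Row 6: 6
  Row 7: 24
Sum = 19 + 33 + 22 + 23 + 36 + 6 + 24 = 163

ANSWER: 163


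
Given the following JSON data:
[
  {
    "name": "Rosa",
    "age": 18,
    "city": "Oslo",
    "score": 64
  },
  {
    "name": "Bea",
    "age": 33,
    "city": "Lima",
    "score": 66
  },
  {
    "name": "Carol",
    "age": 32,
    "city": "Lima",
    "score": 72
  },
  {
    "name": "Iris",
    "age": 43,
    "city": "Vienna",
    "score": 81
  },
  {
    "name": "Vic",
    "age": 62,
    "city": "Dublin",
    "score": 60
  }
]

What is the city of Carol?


Looking up record where name = Carol
Record index: 2
Field 'city' = Lima

ANSWER: Lima
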